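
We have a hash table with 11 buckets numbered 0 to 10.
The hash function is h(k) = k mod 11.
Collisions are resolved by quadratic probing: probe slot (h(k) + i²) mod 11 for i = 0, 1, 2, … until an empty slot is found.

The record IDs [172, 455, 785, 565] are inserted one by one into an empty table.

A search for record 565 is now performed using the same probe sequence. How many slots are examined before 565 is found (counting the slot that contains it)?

3

172 hashes to 7; slot 7 is free -> place at 7.
455 hashes to 4; slot 4 is free -> place at 4.
785 hashes to 4; 4 taken -> place at 5.
565 hashes to 4; 4,5 taken -> place at 8.
Table: [_, _, _, _, 455, 785, _, 172, 565, _, _]
Lookup 565: h=4, probe 4,5,8 → found at 8.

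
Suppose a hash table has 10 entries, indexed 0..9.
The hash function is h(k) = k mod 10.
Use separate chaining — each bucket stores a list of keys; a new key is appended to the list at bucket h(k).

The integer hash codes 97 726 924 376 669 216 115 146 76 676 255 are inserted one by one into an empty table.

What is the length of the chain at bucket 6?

6

Insert 97: h=7, bucket 7 empty → new chain.
Insert 726: h=6, bucket 6 empty → new chain.
Insert 924: h=4, bucket 4 empty → new chain.
Insert 376: h=6, bucket 6 nonempty → append to chain.
Insert 669: h=9, bucket 9 empty → new chain.
Insert 216: h=6, bucket 6 nonempty → append to chain.
Insert 115: h=5, bucket 5 empty → new chain.
Insert 146: h=6, bucket 6 nonempty → append to chain.
Insert 76: h=6, bucket 6 nonempty → append to chain.
Insert 676: h=6, bucket 6 nonempty → append to chain.
Insert 255: h=5, bucket 5 nonempty → append to chain.
Final buckets:
0: -
1: -
2: -
3: -
4: 924
5: 115 -> 255
6: 726 -> 376 -> 216 -> 146 -> 76 -> 676
7: 97
8: -
9: 669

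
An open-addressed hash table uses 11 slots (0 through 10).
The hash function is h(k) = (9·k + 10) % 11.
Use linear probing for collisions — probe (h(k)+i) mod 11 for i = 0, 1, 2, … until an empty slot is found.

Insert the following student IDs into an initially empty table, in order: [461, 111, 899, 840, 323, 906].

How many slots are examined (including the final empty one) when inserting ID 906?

3

461 hashes to 1; slot 1 is free → place at 1.
111 hashes to 8; slot 8 is free → place at 8.
899 hashes to 5; slot 5 is free → place at 5.
840 hashes to 2; slot 2 is free → place at 2.
323 hashes to 2; 2 taken → place at 3.
906 hashes to 2; 2,3 taken → place at 4.
Table: [_, 461, 840, 323, 906, 899, _, _, 111, _, _]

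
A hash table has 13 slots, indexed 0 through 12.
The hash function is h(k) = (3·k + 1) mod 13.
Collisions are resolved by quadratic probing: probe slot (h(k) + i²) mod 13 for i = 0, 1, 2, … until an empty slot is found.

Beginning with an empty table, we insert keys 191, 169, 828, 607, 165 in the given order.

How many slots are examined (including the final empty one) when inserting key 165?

191 hashes to 2; slot 2 is free -> place at 2.
169 hashes to 1; slot 1 is free -> place at 1.
828 hashes to 2; 2 taken -> place at 3.
607 hashes to 2; 2,3 taken -> place at 6.
165 hashes to 2; 2,3,6 taken -> place at 11.
Table: [-, 169, 191, 828, -, -, 607, -, -, -, -, 165, -]

4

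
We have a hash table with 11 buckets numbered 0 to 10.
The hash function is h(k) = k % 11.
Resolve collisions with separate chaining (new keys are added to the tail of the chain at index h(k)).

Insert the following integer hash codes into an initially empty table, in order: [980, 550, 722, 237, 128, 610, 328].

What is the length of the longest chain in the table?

2

980 → bucket 1
550 → bucket 0
722 → bucket 7
237 → bucket 6
128 → bucket 7 (collision)
610 → bucket 5
328 → bucket 9
Final buckets:
0: 550
1: 980
2: ∅
3: ∅
4: ∅
5: 610
6: 237
7: 722 -> 128
8: ∅
9: 328
10: ∅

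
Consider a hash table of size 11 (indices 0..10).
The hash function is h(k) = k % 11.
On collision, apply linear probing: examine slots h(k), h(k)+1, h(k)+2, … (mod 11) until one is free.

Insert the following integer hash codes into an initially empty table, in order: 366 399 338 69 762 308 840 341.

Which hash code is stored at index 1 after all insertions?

341

Insert 366: h=3, slot 3 empty → index 3.
Insert 399: h=3, slot 3 occupied → index 4.
Insert 338: h=8, slot 8 empty → index 8.
Insert 69: h=3, slots 3,4 occupied → index 5.
Insert 762: h=3, slots 3,4,5 occupied → index 6.
Insert 308: h=0, slot 0 empty → index 0.
Insert 840: h=4, slots 4,5,6 occupied → index 7.
Insert 341: h=0, slot 0 occupied → index 1.
Table: [308, 341, _, 366, 399, 69, 762, 840, 338, _, _]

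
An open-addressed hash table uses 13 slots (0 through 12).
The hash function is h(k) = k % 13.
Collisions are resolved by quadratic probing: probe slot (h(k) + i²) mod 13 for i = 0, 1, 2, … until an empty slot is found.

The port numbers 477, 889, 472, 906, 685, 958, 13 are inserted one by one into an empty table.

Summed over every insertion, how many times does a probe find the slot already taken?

477 hashes to 9; slot 9 is free → place at 9.
889 hashes to 5; slot 5 is free → place at 5.
472 hashes to 4; slot 4 is free → place at 4.
906 hashes to 9; 9 taken → place at 10.
685 hashes to 9; 9,10 taken → place at 0.
958 hashes to 9; 9,10,0,5 taken → place at 12.
13 hashes to 0; 0 taken → place at 1.
Table: [685, 13, _, _, 472, 889, _, _, _, 477, 906, _, 958]

8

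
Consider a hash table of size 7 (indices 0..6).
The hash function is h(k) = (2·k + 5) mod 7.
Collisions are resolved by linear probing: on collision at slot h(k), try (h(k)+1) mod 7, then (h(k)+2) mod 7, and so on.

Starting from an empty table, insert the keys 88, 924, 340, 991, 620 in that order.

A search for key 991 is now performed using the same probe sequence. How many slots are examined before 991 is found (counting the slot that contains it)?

88 hashes to 6; slot 6 is free -> place at 6.
924 hashes to 5; slot 5 is free -> place at 5.
340 hashes to 6; 6 taken -> place at 0.
991 hashes to 6; 6,0 taken -> place at 1.
620 hashes to 6; 6,0,1 taken -> place at 2.
Table: [340, 991, 620, -, -, 924, 88]
Lookup 991: h=6, probe 6,0,1 → found at 1.

3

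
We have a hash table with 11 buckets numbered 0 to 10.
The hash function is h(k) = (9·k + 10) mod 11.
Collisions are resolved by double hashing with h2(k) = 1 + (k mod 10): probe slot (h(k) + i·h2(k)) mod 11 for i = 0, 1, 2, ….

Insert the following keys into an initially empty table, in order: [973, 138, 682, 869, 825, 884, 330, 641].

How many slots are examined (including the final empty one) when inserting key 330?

3

973: h=0 → slot 0
138: h=9 → slot 9
682: h=10 → slot 10
869: h=10, h2=10, probe 10,9,8 → slot 8
825: h=10, h2=6, probe 10,5 → slot 5
884: h=2 → slot 2
330: h=10, h2=1, probe 10,0,1 → slot 1
641: h=4 → slot 4
Table: [973, 330, 884, _, 641, 825, _, _, 869, 138, 682]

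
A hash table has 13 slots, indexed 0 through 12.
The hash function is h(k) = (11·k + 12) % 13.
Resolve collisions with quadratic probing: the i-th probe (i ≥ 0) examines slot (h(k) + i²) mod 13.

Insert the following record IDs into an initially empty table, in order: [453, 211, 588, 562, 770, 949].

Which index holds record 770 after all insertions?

2

Insert 453: h=3, slot 3 empty => index 3.
Insert 211: h=6, slot 6 empty => index 6.
Insert 588: h=6, slot 6 occupied => index 7.
Insert 562: h=6, slots 6,7 occupied => index 10.
Insert 770: h=6, slots 6,7,10 occupied => index 2.
Insert 949: h=12, slot 12 empty => index 12.
Table: [., ., 770, 453, ., ., 211, 588, ., ., 562, ., 949]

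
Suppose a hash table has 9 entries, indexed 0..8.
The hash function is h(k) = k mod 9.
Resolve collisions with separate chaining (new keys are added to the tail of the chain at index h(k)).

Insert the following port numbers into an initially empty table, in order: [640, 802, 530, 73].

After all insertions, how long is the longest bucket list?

3

Insert 640: h=1, bucket 1 empty → new chain.
Insert 802: h=1, bucket 1 nonempty → append to chain.
Insert 530: h=8, bucket 8 empty → new chain.
Insert 73: h=1, bucket 1 nonempty → append to chain.
Final buckets:
0: -
1: 640 -> 802 -> 73
2: -
3: -
4: -
5: -
6: -
7: -
8: 530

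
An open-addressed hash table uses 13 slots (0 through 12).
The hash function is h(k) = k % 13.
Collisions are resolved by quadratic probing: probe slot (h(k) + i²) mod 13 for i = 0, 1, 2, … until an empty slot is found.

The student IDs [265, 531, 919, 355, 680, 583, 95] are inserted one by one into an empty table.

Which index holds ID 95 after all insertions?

0

265: h=5 -> slot 5
531: h=11 -> slot 11
919: h=9 -> slot 9
355: h=4 -> slot 4
680: h=4, probe 4,5,8 -> slot 8
583: h=11, probe 11,12 -> slot 12
95: h=4, probe 4,5,8,0 -> slot 0
Table: [95, ., ., ., 355, 265, ., ., 680, 919, ., 531, 583]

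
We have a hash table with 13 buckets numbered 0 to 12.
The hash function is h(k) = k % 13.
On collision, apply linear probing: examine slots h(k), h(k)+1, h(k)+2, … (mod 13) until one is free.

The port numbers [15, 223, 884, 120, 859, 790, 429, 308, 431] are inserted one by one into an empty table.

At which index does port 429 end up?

Insert 15: h=2, slot 2 empty -> index 2.
Insert 223: h=2, slot 2 occupied -> index 3.
Insert 884: h=0, slot 0 empty -> index 0.
Insert 120: h=3, slot 3 occupied -> index 4.
Insert 859: h=1, slot 1 empty -> index 1.
Insert 790: h=10, slot 10 empty -> index 10.
Insert 429: h=0, slots 0,1,2,3,4 occupied -> index 5.
Insert 308: h=9, slot 9 empty -> index 9.
Insert 431: h=2, slots 2,3,4,5 occupied -> index 6.
Table: [884, 859, 15, 223, 120, 429, 431, -, -, 308, 790, -, -]

5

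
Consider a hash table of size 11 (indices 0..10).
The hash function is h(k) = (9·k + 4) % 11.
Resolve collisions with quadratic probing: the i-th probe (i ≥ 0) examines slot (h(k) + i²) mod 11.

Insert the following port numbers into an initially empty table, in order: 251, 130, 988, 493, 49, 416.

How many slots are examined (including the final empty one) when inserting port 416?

5

Insert 251: h=8, slot 8 empty -> index 8.
Insert 130: h=8, slot 8 occupied -> index 9.
Insert 988: h=8, slots 8,9 occupied -> index 1.
Insert 493: h=8, slots 8,9,1 occupied -> index 6.
Insert 49: h=5, slot 5 empty -> index 5.
Insert 416: h=8, slots 8,9,1,6 occupied -> index 2.
Table: [_, 988, 416, _, _, 49, 493, _, 251, 130, _]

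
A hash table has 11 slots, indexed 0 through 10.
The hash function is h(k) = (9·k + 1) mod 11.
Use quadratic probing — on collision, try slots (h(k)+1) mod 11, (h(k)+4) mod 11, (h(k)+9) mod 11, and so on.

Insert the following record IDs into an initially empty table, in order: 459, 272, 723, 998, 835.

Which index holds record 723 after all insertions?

0

459: h=7 → slot 7
272: h=7, probe 7,8 → slot 8
723: h=7, probe 7,8,0 → slot 0
998: h=7, probe 7,8,0,5 → slot 5
835: h=3 → slot 3
Table: [723, ., ., 835, ., 998, ., 459, 272, ., .]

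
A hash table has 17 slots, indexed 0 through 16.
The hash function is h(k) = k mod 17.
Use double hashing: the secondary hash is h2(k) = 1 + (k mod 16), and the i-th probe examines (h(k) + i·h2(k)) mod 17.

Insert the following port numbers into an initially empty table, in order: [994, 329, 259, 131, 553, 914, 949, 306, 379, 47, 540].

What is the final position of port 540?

1

994: h=8 => slot 8
329: h=6 => slot 6
259: h=4 => slot 4
131: h=12 => slot 12
553: h=9 => slot 9
914: h=13 => slot 13
949: h=14 => slot 14
306: h=0 => slot 0
379: h=5 => slot 5
47: h=13, h2=16, probe 13,12,11 => slot 11
540: h=13, h2=13, probe 13,9,5,1 => slot 1
Table: [306, 540, ., ., 259, 379, 329, ., 994, 553, ., 47, 131, 914, 949, ., .]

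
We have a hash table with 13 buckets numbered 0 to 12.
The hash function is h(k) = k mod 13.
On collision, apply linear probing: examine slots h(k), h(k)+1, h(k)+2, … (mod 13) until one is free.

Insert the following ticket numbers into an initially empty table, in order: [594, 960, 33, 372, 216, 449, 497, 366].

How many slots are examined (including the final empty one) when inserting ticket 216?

3

Insert 594: h=9, slot 9 empty -> index 9.
Insert 960: h=11, slot 11 empty -> index 11.
Insert 33: h=7, slot 7 empty -> index 7.
Insert 372: h=8, slot 8 empty -> index 8.
Insert 216: h=8, slots 8,9 occupied -> index 10.
Insert 449: h=7, slots 7,8,9,10,11 occupied -> index 12.
Insert 497: h=3, slot 3 empty -> index 3.
Insert 366: h=2, slot 2 empty -> index 2.
Table: [—, —, 366, 497, —, —, —, 33, 372, 594, 216, 960, 449]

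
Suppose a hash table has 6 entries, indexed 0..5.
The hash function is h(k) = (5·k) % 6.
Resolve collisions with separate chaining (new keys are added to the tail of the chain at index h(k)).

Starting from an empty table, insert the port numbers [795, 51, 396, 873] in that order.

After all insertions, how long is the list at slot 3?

Insert 795: h=3, bucket 3 empty -> new chain.
Insert 51: h=3, bucket 3 nonempty -> append to chain.
Insert 396: h=0, bucket 0 empty -> new chain.
Insert 873: h=3, bucket 3 nonempty -> append to chain.
Final buckets:
0: 396
1: .
2: .
3: 795 -> 51 -> 873
4: .
5: .

3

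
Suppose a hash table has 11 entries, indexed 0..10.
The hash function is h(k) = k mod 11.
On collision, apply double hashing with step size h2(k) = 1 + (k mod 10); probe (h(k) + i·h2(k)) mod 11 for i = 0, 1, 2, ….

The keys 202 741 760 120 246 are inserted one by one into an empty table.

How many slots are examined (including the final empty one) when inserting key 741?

202 hashes to 4; slot 4 is free → place at 4.
741 hashes to 4, h2=2; 4 taken → place at 6.
760 hashes to 1; slot 1 is free → place at 1.
120 hashes to 10; slot 10 is free → place at 10.
246 hashes to 4, h2=7; 4 taken → place at 0.
Table: [246, 760, —, —, 202, —, 741, —, —, —, 120]

2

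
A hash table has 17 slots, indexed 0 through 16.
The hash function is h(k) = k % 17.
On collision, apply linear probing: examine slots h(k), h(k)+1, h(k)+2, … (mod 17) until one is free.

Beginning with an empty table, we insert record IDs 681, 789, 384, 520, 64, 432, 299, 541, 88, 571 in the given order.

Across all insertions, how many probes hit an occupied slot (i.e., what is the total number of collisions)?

681: h=1 => slot 1
789: h=7 => slot 7
384: h=10 => slot 10
520: h=10, probe 10,11 => slot 11
64: h=13 => slot 13
432: h=7, probe 7,8 => slot 8
299: h=10, probe 10,11,12 => slot 12
541: h=14 => slot 14
88: h=3 => slot 3
571: h=10, probe 10,11,12,13,14,15 => slot 15
Table: [∅, 681, ∅, 88, ∅, ∅, ∅, 789, 432, ∅, 384, 520, 299, 64, 541, 571, ∅]

9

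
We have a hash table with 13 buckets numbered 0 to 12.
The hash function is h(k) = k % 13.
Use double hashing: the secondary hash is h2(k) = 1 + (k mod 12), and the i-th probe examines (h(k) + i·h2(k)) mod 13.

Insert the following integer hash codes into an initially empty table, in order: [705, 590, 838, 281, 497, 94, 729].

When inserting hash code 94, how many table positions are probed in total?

2

Insert 705: h=3, slot 3 empty → index 3.
Insert 590: h=5, slot 5 empty → index 5.
Insert 838: h=6, slot 6 empty → index 6.
Insert 281: h=8, slot 8 empty → index 8.
Insert 497: h=3, h2=6, slot 3 occupied → index 9.
Insert 94: h=3, h2=11, slot 3 occupied → index 1.
Insert 729: h=1, h2=10, slot 1 occupied → index 11.
Table: [∅, 94, ∅, 705, ∅, 590, 838, ∅, 281, 497, ∅, 729, ∅]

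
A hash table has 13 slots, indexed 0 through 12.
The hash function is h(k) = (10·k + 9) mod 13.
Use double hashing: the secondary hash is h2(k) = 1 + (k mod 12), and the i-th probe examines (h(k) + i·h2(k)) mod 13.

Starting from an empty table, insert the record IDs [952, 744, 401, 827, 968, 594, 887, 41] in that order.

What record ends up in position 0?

952

Insert 952: h=0, slot 0 empty -> index 0.
Insert 744: h=0, h2=1, slot 0 occupied -> index 1.
Insert 401: h=2, slot 2 empty -> index 2.
Insert 827: h=11, slot 11 empty -> index 11.
Insert 968: h=4, slot 4 empty -> index 4.
Insert 594: h=8, slot 8 empty -> index 8.
Insert 887: h=0, h2=12, slot 0 occupied -> index 12.
Insert 41: h=3, slot 3 empty -> index 3.
Table: [952, 744, 401, 41, 968, -, -, -, 594, -, -, 827, 887]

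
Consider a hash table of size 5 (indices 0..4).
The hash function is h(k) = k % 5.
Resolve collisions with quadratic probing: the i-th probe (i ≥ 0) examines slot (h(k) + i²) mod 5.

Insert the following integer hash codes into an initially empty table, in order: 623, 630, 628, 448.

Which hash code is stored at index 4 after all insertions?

623: h=3 → slot 3
630: h=0 → slot 0
628: h=3, probe 3,4 → slot 4
448: h=3, probe 3,4,2 → slot 2
Table: [630, ., 448, 623, 628]

628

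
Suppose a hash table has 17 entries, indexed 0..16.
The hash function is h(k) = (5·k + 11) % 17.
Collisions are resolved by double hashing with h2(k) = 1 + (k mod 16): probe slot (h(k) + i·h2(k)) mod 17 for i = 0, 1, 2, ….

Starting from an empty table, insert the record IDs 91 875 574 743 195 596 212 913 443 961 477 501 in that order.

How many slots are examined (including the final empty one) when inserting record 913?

91 hashes to 7; slot 7 is free => place at 7.
875 hashes to 0; slot 0 is free => place at 0.
574 hashes to 8; slot 8 is free => place at 8.
743 hashes to 3; slot 3 is free => place at 3.
195 hashes to 0, h2=4; 0 taken => place at 4.
596 hashes to 16; slot 16 is free => place at 16.
212 hashes to 0, h2=5; 0 taken => place at 5.
913 hashes to 3, h2=2; 3,5,7 taken => place at 9.
443 hashes to 16, h2=12; 16 taken => place at 11.
961 hashes to 5, h2=2; 5,7,9,11 taken => place at 13.
477 hashes to 16, h2=14; 16,13 taken => place at 10.
501 hashes to 0, h2=6; 0 taken => place at 6.
Table: [875, —, —, 743, 195, 212, 501, 91, 574, 913, 477, 443, —, 961, —, —, 596]

4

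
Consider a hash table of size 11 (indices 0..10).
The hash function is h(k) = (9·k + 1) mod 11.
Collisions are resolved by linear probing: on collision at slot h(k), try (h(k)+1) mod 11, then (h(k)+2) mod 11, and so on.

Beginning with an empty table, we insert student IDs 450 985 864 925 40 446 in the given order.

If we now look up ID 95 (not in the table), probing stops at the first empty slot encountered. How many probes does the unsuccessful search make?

450 hashes to 3; slot 3 is free => place at 3.
985 hashes to 0; slot 0 is free => place at 0.
864 hashes to 0; 0 taken => place at 1.
925 hashes to 10; slot 10 is free => place at 10.
40 hashes to 9; slot 9 is free => place at 9.
446 hashes to 0; 0,1 taken => place at 2.
Table: [985, 864, 446, 450, _, _, _, _, _, 40, 925]
Lookup 95: h=9, probe 9,10,0,1,2,3,4 → slot 4 empty, not found.

7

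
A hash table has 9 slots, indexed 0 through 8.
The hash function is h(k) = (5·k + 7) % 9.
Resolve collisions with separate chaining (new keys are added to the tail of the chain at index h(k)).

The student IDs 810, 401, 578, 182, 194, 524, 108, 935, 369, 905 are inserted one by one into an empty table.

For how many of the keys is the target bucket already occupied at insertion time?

6

810 → bucket 7
401 → bucket 5
578 → bucket 8
182 → bucket 8 (collision)
194 → bucket 5 (collision)
524 → bucket 8 (collision)
108 → bucket 7 (collision)
935 → bucket 2
369 → bucket 7 (collision)
905 → bucket 5 (collision)
Final buckets:
0: .
1: .
2: 935
3: .
4: .
5: 401 -> 194 -> 905
6: .
7: 810 -> 108 -> 369
8: 578 -> 182 -> 524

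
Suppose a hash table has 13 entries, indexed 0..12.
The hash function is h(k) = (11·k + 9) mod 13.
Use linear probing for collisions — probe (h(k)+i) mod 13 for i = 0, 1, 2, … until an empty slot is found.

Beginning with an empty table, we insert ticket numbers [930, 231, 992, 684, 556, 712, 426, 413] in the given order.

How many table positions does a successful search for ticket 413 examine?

Insert 930: h=8, slot 8 empty → index 8.
Insert 231: h=2, slot 2 empty → index 2.
Insert 992: h=1, slot 1 empty → index 1.
Insert 684: h=6, slot 6 empty → index 6.
Insert 556: h=2, slot 2 occupied → index 3.
Insert 712: h=2, slots 2,3 occupied → index 4.
Insert 426: h=2, slots 2,3,4 occupied → index 5.
Insert 413: h=2, slots 2,3,4,5,6 occupied → index 7.
Table: [_, 992, 231, 556, 712, 426, 684, 413, 930, _, _, _, _]
Lookup 413: h=2, probe 2,3,4,5,6,7 → found at 7.

6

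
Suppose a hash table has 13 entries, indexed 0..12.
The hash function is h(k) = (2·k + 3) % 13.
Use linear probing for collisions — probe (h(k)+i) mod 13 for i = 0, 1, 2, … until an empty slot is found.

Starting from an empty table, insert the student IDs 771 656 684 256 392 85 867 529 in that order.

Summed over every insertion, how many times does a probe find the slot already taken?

3

771: h=11 -> slot 11
656: h=2 -> slot 2
684: h=6 -> slot 6
256: h=8 -> slot 8
392: h=7 -> slot 7
85: h=4 -> slot 4
867: h=8, probe 8,9 -> slot 9
529: h=8, probe 8,9,10 -> slot 10
Table: [_, _, 656, _, 85, _, 684, 392, 256, 867, 529, 771, _]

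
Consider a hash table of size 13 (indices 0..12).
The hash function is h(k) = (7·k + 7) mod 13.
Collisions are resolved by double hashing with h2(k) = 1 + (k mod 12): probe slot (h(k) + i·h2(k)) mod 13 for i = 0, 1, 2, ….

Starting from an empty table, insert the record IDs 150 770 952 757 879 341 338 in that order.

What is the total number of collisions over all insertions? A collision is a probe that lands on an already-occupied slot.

5

Insert 150: h=4, slot 4 empty → index 4.
Insert 770: h=2, slot 2 empty → index 2.
Insert 952: h=2, h2=5, slot 2 occupied → index 7.
Insert 757: h=2, h2=2, slots 2,4 occupied → index 6.
Insert 879: h=11, slot 11 empty → index 11.
Insert 341: h=2, h2=6, slot 2 occupied → index 8.
Insert 338: h=7, h2=3, slot 7 occupied → index 10.
Table: [-, -, 770, -, 150, -, 757, 952, 341, -, 338, 879, -]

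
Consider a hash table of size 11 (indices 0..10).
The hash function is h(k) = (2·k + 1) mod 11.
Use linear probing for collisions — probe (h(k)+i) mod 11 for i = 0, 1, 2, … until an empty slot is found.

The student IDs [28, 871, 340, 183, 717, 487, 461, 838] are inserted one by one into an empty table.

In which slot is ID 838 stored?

28 hashes to 2; slot 2 is free -> place at 2.
871 hashes to 5; slot 5 is free -> place at 5.
340 hashes to 10; slot 10 is free -> place at 10.
183 hashes to 4; slot 4 is free -> place at 4.
717 hashes to 5; 5 taken -> place at 6.
487 hashes to 7; slot 7 is free -> place at 7.
461 hashes to 10; 10 taken -> place at 0.
838 hashes to 5; 5,6,7 taken -> place at 8.
Table: [461, _, 28, _, 183, 871, 717, 487, 838, _, 340]

8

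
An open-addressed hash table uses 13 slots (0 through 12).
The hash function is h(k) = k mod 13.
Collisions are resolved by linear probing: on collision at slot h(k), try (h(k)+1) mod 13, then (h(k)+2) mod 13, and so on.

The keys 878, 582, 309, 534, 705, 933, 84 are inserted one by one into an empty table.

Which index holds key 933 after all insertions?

12

878 hashes to 7; slot 7 is free => place at 7.
582 hashes to 10; slot 10 is free => place at 10.
309 hashes to 10; 10 taken => place at 11.
534 hashes to 1; slot 1 is free => place at 1.
705 hashes to 3; slot 3 is free => place at 3.
933 hashes to 10; 10,11 taken => place at 12.
84 hashes to 6; slot 6 is free => place at 6.
Table: [-, 534, -, 705, -, -, 84, 878, -, -, 582, 309, 933]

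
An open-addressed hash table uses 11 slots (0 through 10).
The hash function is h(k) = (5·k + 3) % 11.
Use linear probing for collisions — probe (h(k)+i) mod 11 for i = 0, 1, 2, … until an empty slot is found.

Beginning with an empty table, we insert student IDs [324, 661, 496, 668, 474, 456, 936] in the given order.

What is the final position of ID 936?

1

Insert 324: h=6, slot 6 empty -> index 6.
Insert 661: h=8, slot 8 empty -> index 8.
Insert 496: h=8, slot 8 occupied -> index 9.
Insert 668: h=10, slot 10 empty -> index 10.
Insert 474: h=8, slots 8,9,10 occupied -> index 0.
Insert 456: h=6, slot 6 occupied -> index 7.
Insert 936: h=8, slots 8,9,10,0 occupied -> index 1.
Table: [474, 936, —, —, —, —, 324, 456, 661, 496, 668]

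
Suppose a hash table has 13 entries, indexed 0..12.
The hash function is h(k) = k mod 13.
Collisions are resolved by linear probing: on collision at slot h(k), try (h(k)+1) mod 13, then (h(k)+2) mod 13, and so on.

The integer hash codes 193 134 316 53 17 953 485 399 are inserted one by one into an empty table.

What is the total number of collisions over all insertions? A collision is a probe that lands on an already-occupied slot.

10

193: h=11 -> slot 11
134: h=4 -> slot 4
316: h=4, probe 4,5 -> slot 5
53: h=1 -> slot 1
17: h=4, probe 4,5,6 -> slot 6
953: h=4, probe 4,5,6,7 -> slot 7
485: h=4, probe 4,5,6,7,8 -> slot 8
399: h=9 -> slot 9
Table: [—, 53, —, —, 134, 316, 17, 953, 485, 399, —, 193, —]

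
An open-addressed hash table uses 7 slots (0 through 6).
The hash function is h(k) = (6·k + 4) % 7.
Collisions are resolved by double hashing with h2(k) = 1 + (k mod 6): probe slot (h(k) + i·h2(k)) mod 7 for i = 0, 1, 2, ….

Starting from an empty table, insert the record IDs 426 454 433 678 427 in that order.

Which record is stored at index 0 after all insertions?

426: h=5 => slot 5
454: h=5, h2=5, probe 5,3 => slot 3
433: h=5, h2=2, probe 5,0 => slot 0
678: h=5, h2=1, probe 5,6 => slot 6
427: h=4 => slot 4
Table: [433, —, —, 454, 427, 426, 678]

433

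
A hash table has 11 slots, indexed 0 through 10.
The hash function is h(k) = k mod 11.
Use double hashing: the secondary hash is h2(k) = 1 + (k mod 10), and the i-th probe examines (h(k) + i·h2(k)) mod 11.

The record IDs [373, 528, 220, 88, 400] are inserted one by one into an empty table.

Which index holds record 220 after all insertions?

373: h=10 -> slot 10
528: h=0 -> slot 0
220: h=0, h2=1, probe 0,1 -> slot 1
88: h=0, h2=9, probe 0,9 -> slot 9
400: h=4 -> slot 4
Table: [528, 220, —, —, 400, —, —, —, —, 88, 373]

1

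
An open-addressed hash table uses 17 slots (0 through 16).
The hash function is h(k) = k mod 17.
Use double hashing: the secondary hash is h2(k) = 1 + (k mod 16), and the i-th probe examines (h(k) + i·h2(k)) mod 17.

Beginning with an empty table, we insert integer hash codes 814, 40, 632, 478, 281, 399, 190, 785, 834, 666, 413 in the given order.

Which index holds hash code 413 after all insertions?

16

Insert 814: h=15, slot 15 empty -> index 15.
Insert 40: h=6, slot 6 empty -> index 6.
Insert 632: h=3, slot 3 empty -> index 3.
Insert 478: h=2, slot 2 empty -> index 2.
Insert 281: h=9, slot 9 empty -> index 9.
Insert 399: h=8, slot 8 empty -> index 8.
Insert 190: h=3, h2=15, slot 3 occupied -> index 1.
Insert 785: h=3, h2=2, slot 3 occupied -> index 5.
Insert 834: h=1, h2=3, slot 1 occupied -> index 4.
Insert 666: h=3, h2=11, slot 3 occupied -> index 14.
Insert 413: h=5, h2=14, slots 5,2 occupied -> index 16.
Table: [_, 190, 478, 632, 834, 785, 40, _, 399, 281, _, _, _, _, 666, 814, 413]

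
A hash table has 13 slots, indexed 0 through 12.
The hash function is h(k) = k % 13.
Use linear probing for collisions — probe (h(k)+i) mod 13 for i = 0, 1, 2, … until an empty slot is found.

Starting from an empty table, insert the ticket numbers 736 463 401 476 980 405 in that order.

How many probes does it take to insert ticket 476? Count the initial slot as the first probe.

Insert 736: h=8, slot 8 empty → index 8.
Insert 463: h=8, slot 8 occupied → index 9.
Insert 401: h=11, slot 11 empty → index 11.
Insert 476: h=8, slots 8,9 occupied → index 10.
Insert 980: h=5, slot 5 empty → index 5.
Insert 405: h=2, slot 2 empty → index 2.
Table: [., ., 405, ., ., 980, ., ., 736, 463, 476, 401, .]

3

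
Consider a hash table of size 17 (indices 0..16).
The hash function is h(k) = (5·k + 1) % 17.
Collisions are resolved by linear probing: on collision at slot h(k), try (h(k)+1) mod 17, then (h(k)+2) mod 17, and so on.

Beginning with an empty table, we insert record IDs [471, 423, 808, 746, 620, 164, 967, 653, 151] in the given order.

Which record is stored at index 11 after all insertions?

Insert 471: h=10, slot 10 empty => index 10.
Insert 423: h=8, slot 8 empty => index 8.
Insert 808: h=12, slot 12 empty => index 12.
Insert 746: h=8, slot 8 occupied => index 9.
Insert 620: h=7, slot 7 empty => index 7.
Insert 164: h=5, slot 5 empty => index 5.
Insert 967: h=8, slots 8,9,10 occupied => index 11.
Insert 653: h=2, slot 2 empty => index 2.
Insert 151: h=8, slots 8,9,10,11,12 occupied => index 13.
Table: [∅, ∅, 653, ∅, ∅, 164, ∅, 620, 423, 746, 471, 967, 808, 151, ∅, ∅, ∅]

967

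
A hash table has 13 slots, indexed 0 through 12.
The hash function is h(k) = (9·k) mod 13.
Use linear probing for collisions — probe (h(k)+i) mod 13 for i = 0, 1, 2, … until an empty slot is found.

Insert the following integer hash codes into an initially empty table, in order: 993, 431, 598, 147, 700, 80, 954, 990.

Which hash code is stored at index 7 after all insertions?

993: h=6 => slot 6
431: h=5 => slot 5
598: h=0 => slot 0
147: h=10 => slot 10
700: h=8 => slot 8
80: h=5, probe 5,6,7 => slot 7
954: h=6, probe 6,7,8,9 => slot 9
990: h=5, probe 5,6,7,8,9,10,11 => slot 11
Table: [598, ∅, ∅, ∅, ∅, 431, 993, 80, 700, 954, 147, 990, ∅]

80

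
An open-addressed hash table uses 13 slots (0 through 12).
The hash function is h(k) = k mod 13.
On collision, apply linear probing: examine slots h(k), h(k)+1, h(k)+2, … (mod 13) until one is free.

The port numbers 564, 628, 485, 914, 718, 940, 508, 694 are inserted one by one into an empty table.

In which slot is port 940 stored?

8

564 hashes to 5; slot 5 is free => place at 5.
628 hashes to 4; slot 4 is free => place at 4.
485 hashes to 4; 4,5 taken => place at 6.
914 hashes to 4; 4,5,6 taken => place at 7.
718 hashes to 3; slot 3 is free => place at 3.
940 hashes to 4; 4,5,6,7 taken => place at 8.
508 hashes to 1; slot 1 is free => place at 1.
694 hashes to 5; 5,6,7,8 taken => place at 9.
Table: [—, 508, —, 718, 628, 564, 485, 914, 940, 694, —, —, —]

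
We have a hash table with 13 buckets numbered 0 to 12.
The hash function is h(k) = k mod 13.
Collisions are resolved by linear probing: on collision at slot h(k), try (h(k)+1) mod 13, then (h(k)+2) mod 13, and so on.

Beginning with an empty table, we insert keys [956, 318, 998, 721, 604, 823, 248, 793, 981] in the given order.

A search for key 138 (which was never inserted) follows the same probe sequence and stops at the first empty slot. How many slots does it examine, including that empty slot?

5

Insert 956: h=7, slot 7 empty → index 7.
Insert 318: h=6, slot 6 empty → index 6.
Insert 998: h=10, slot 10 empty → index 10.
Insert 721: h=6, slots 6,7 occupied → index 8.
Insert 604: h=6, slots 6,7,8 occupied → index 9.
Insert 823: h=4, slot 4 empty → index 4.
Insert 248: h=1, slot 1 empty → index 1.
Insert 793: h=0, slot 0 empty → index 0.
Insert 981: h=6, slots 6,7,8,9,10 occupied → index 11.
Table: [793, 248, ., ., 823, ., 318, 956, 721, 604, 998, 981, .]
Lookup 138: h=8, probe 8,9,10,11,12 → slot 12 empty, not found.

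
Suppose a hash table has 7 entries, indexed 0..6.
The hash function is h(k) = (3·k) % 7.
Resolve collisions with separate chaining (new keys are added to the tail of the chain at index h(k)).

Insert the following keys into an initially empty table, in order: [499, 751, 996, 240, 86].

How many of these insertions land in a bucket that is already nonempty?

499 → bucket 6
751 → bucket 6 (collision)
996 → bucket 6 (collision)
240 → bucket 6 (collision)
86 → bucket 6 (collision)
Final buckets:
0: -
1: -
2: -
3: -
4: -
5: -
6: 499 -> 751 -> 996 -> 240 -> 86

4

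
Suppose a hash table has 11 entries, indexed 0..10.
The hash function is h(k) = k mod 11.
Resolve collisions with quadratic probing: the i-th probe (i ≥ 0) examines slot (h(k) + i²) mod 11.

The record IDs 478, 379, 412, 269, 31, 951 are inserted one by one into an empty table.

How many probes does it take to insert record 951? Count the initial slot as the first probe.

6

Insert 478: h=5, slot 5 empty => index 5.
Insert 379: h=5, slot 5 occupied => index 6.
Insert 412: h=5, slots 5,6 occupied => index 9.
Insert 269: h=5, slots 5,6,9 occupied => index 3.
Insert 31: h=9, slot 9 occupied => index 10.
Insert 951: h=5, slots 5,6,9,3,10 occupied => index 8.
Table: [∅, ∅, ∅, 269, ∅, 478, 379, ∅, 951, 412, 31]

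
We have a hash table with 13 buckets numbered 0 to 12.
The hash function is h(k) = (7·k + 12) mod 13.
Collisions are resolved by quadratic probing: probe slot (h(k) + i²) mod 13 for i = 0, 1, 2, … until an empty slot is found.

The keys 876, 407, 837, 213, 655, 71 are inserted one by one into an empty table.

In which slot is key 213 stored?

876: h=8 -> slot 8
407: h=1 -> slot 1
837: h=8, probe 8,9 -> slot 9
213: h=8, probe 8,9,12 -> slot 12
655: h=8, probe 8,9,12,4 -> slot 4
71: h=2 -> slot 2
Table: [∅, 407, 71, ∅, 655, ∅, ∅, ∅, 876, 837, ∅, ∅, 213]

12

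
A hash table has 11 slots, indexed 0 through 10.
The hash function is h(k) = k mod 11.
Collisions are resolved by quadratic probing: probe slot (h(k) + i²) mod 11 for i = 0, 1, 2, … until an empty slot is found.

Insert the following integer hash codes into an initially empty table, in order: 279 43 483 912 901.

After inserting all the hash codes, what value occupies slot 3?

279: h=4 -> slot 4
43: h=10 -> slot 10
483: h=10, probe 10,0 -> slot 0
912: h=10, probe 10,0,3 -> slot 3
901: h=10, probe 10,0,3,8 -> slot 8
Table: [483, —, —, 912, 279, —, —, —, 901, —, 43]

912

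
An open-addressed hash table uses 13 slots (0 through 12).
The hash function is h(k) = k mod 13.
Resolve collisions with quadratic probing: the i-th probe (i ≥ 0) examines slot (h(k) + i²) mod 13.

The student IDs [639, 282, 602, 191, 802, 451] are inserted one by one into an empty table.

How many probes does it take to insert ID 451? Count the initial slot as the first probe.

639 hashes to 2; slot 2 is free → place at 2.
282 hashes to 9; slot 9 is free → place at 9.
602 hashes to 4; slot 4 is free → place at 4.
191 hashes to 9; 9 taken → place at 10.
802 hashes to 9; 9,10 taken → place at 0.
451 hashes to 9; 9,10,0 taken → place at 5.
Table: [802, ., 639, ., 602, 451, ., ., ., 282, 191, ., .]

4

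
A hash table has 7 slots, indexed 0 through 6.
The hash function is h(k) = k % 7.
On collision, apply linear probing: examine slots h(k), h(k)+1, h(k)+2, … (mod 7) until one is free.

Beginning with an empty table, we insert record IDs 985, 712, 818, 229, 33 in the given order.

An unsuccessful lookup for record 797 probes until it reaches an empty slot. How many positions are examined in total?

5

Insert 985: h=5, slot 5 empty -> index 5.
Insert 712: h=5, slot 5 occupied -> index 6.
Insert 818: h=6, slot 6 occupied -> index 0.
Insert 229: h=5, slots 5,6,0 occupied -> index 1.
Insert 33: h=5, slots 5,6,0,1 occupied -> index 2.
Table: [818, 229, 33, —, —, 985, 712]
Lookup 797: h=6, probe 6,0,1,2,3 → slot 3 empty, not found.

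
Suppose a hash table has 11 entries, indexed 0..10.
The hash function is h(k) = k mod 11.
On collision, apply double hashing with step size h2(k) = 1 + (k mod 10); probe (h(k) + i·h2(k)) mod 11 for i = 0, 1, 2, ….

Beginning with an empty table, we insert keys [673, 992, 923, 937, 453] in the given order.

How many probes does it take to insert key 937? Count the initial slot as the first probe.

673 hashes to 2; slot 2 is free → place at 2.
992 hashes to 2, h2=3; 2 taken → place at 5.
923 hashes to 10; slot 10 is free → place at 10.
937 hashes to 2, h2=8; 2,10 taken → place at 7.
453 hashes to 2, h2=4; 2 taken → place at 6.
Table: [., ., 673, ., ., 992, 453, 937, ., ., 923]

3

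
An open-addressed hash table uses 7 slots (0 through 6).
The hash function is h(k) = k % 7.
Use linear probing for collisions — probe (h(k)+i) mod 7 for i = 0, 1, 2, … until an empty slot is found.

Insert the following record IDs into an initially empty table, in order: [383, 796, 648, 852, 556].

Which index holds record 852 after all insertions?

383 hashes to 5; slot 5 is free -> place at 5.
796 hashes to 5; 5 taken -> place at 6.
648 hashes to 4; slot 4 is free -> place at 4.
852 hashes to 5; 5,6 taken -> place at 0.
556 hashes to 3; slot 3 is free -> place at 3.
Table: [852, _, _, 556, 648, 383, 796]

0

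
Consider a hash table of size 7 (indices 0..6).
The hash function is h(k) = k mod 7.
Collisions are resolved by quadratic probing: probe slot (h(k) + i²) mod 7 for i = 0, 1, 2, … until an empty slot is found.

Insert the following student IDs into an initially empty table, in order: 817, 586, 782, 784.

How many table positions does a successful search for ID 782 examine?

3

Insert 817: h=5, slot 5 empty => index 5.
Insert 586: h=5, slot 5 occupied => index 6.
Insert 782: h=5, slots 5,6 occupied => index 2.
Insert 784: h=0, slot 0 empty => index 0.
Table: [784, -, 782, -, -, 817, 586]
Lookup 782: h=5, probe 5,6,2 → found at 2.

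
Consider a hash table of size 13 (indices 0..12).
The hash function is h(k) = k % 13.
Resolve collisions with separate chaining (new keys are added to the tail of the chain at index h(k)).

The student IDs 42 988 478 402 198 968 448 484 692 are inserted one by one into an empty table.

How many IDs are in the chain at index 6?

42 -> bucket 3
988 -> bucket 0
478 -> bucket 10
402 -> bucket 12
198 -> bucket 3 (collision)
968 -> bucket 6
448 -> bucket 6 (collision)
484 -> bucket 3 (collision)
692 -> bucket 3 (collision)
Final buckets:
0: 988
1: -
2: -
3: 42 -> 198 -> 484 -> 692
4: -
5: -
6: 968 -> 448
7: -
8: -
9: -
10: 478
11: -
12: 402

2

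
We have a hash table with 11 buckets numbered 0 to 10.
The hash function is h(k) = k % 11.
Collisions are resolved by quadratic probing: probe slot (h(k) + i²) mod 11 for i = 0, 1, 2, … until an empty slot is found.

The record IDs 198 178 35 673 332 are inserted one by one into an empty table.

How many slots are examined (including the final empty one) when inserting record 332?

5

198 hashes to 0; slot 0 is free → place at 0.
178 hashes to 2; slot 2 is free → place at 2.
35 hashes to 2; 2 taken → place at 3.
673 hashes to 2; 2,3 taken → place at 6.
332 hashes to 2; 2,3,6,0 taken → place at 7.
Table: [198, ., 178, 35, ., ., 673, 332, ., ., .]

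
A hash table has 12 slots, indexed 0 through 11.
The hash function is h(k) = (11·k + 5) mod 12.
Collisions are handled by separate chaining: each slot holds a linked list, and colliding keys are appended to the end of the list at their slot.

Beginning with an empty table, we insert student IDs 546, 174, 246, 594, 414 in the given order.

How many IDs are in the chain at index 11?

5

Insert 546: h=11, bucket 11 empty -> new chain.
Insert 174: h=11, bucket 11 nonempty -> append to chain.
Insert 246: h=11, bucket 11 nonempty -> append to chain.
Insert 594: h=11, bucket 11 nonempty -> append to chain.
Insert 414: h=11, bucket 11 nonempty -> append to chain.
Final buckets:
0: -
1: -
2: -
3: -
4: -
5: -
6: -
7: -
8: -
9: -
10: -
11: 546 -> 174 -> 246 -> 594 -> 414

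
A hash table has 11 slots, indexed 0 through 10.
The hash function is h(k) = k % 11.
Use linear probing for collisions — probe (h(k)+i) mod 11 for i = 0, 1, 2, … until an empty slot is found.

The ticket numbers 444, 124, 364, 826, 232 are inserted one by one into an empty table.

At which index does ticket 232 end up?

5

444: h=4 -> slot 4
124: h=3 -> slot 3
364: h=1 -> slot 1
826: h=1, probe 1,2 -> slot 2
232: h=1, probe 1,2,3,4,5 -> slot 5
Table: [∅, 364, 826, 124, 444, 232, ∅, ∅, ∅, ∅, ∅]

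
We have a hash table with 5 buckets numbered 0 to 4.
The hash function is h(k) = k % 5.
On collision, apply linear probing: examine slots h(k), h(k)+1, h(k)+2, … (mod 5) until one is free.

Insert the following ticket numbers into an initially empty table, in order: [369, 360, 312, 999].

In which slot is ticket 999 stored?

369 hashes to 4; slot 4 is free → place at 4.
360 hashes to 0; slot 0 is free → place at 0.
312 hashes to 2; slot 2 is free → place at 2.
999 hashes to 4; 4,0 taken → place at 1.
Table: [360, 999, 312, —, 369]

1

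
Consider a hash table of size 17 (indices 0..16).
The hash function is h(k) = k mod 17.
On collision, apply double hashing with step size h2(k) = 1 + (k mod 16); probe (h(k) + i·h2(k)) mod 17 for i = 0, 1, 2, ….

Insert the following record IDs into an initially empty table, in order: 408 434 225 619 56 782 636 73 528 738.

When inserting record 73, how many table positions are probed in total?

408 hashes to 0; slot 0 is free -> place at 0.
434 hashes to 9; slot 9 is free -> place at 9.
225 hashes to 4; slot 4 is free -> place at 4.
619 hashes to 7; slot 7 is free -> place at 7.
56 hashes to 5; slot 5 is free -> place at 5.
782 hashes to 0, h2=15; 0 taken -> place at 15.
636 hashes to 7, h2=13; 7 taken -> place at 3.
73 hashes to 5, h2=10; 5,15 taken -> place at 8.
528 hashes to 1; slot 1 is free -> place at 1.
738 hashes to 7, h2=3; 7 taken -> place at 10.
Table: [408, 528, —, 636, 225, 56, —, 619, 73, 434, 738, —, —, —, —, 782, —]

3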